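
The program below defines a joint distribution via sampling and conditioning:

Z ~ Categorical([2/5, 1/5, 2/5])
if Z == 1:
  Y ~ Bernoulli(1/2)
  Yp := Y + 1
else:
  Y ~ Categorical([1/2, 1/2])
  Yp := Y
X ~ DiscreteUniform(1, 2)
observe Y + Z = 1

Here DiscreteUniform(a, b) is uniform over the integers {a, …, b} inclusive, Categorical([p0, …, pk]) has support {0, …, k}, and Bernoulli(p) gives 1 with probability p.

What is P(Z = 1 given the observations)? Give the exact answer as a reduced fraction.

P(Z = 1 | obs) = 1/3

Enumerate traces; 4 have nonzero weight after conditioning:
  (Z=0, Y=1, X=1) weight 1/10
  (Z=0, Y=1, X=2) weight 1/10
  (Z=1, Y=0, X=1) weight 1/20
  (Z=1, Y=0, X=2) weight 1/20
Group by Z:
  weight(Z=0) = 1/5
  weight(Z=1) = 1/10
Total weight = 1/5 + 1/10 = 3/10
P(Z=0 | obs) = 1/5 / 3/10 = 2/3
P(Z=1 | obs) = 1/10 / 3/10 = 1/3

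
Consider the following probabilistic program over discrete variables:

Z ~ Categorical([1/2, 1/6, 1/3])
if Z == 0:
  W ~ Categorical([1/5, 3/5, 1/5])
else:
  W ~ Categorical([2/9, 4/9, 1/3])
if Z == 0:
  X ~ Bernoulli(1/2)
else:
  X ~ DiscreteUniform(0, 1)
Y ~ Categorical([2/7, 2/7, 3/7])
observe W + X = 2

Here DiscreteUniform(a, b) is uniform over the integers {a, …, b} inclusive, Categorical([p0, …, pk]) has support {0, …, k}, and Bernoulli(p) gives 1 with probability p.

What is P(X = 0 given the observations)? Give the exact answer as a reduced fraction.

P(X = 0 | obs) = 24/71

Enumerate traces; 18 have nonzero weight after conditioning:
  (Z=0, W=1, X=1, Y=0) weight 3/70
  (Z=0, W=1, X=1, Y=1) weight 3/70
  (Z=0, W=1, X=1, Y=2) weight 9/140
  (Z=0, W=2, X=0, Y=0) weight 1/70
  (Z=0, W=2, X=0, Y=1) weight 1/70
  (Z=0, W=2, X=0, Y=2) weight 3/140
  (Z=1, W=1, X=1, Y=0) weight 2/189
  (Z=1, W=1, X=1, Y=1) weight 2/189
  … 10 more
Group by X:
  weight(X=0) = 2/15
  weight(X=1) = 47/180
Total weight = 2/15 + 47/180 = 71/180
P(X=0 | obs) = 2/15 / 71/180 = 24/71
P(X=1 | obs) = 47/180 / 71/180 = 47/71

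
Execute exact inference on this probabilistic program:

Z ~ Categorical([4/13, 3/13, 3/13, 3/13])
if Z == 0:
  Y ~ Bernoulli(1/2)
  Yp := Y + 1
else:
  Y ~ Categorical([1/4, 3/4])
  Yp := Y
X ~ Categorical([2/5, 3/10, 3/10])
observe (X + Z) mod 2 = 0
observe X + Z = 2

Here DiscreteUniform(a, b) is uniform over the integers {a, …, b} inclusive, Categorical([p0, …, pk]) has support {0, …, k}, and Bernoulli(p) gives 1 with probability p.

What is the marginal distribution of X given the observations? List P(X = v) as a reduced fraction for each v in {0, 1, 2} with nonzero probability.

P(X=0) = 4/11, P(X=1) = 3/11, P(X=2) = 4/11

Enumerate traces; 6 have nonzero weight after conditioning:
  (Z=0, Y=0, X=2) weight 3/65
  (Z=0, Y=1, X=2) weight 3/65
  (Z=1, Y=0, X=1) weight 9/520
  (Z=1, Y=1, X=1) weight 27/520
  (Z=2, Y=0, X=0) weight 3/130
  (Z=2, Y=1, X=0) weight 9/130
Group by X:
  weight(X=0) = 6/65
  weight(X=1) = 9/130
  weight(X=2) = 6/65
Total weight = 6/65 + 9/130 + 6/65 = 33/130
P(X=0 | obs) = 6/65 / 33/130 = 4/11
P(X=1 | obs) = 9/130 / 33/130 = 3/11
P(X=2 | obs) = 6/65 / 33/130 = 4/11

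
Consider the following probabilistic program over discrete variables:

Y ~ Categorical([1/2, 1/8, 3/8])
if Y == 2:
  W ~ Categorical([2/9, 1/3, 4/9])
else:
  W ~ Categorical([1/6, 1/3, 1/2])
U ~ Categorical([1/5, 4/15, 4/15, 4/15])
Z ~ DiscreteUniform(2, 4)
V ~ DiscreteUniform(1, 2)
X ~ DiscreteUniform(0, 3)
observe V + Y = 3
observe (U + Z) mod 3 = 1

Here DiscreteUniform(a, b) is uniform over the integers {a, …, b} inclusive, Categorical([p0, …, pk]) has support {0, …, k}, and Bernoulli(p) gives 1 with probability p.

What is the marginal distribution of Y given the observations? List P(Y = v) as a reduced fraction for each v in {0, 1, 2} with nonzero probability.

P(Y=1) = 1/4, P(Y=2) = 3/4

Enumerate traces; 96 have nonzero weight after conditioning:
  (Y=1, W=0, U=0, Z=4, V=2, X=0) weight 1/5760
  (Y=1, W=0, U=0, Z=4, V=2, X=1) weight 1/5760
  (Y=1, W=0, U=0, Z=4, V=2, X=2) weight 1/5760
  (Y=1, W=0, U=0, Z=4, V=2, X=3) weight 1/5760
  (Y=1, W=0, U=1, Z=3, V=2, X=0) weight 1/4320
  (Y=1, W=0, U=1, Z=3, V=2, X=1) weight 1/4320
  (Y=1, W=0, U=1, Z=3, V=2, X=2) weight 1/4320
  (Y=1, W=0, U=1, Z=3, V=2, X=3) weight 1/4320
  (Y=2, W=0, U=0, Z=4, V=1, X=0) weight 1/1440
  … 87 more
Group by Y:
  weight(Y=1) = 1/48
  weight(Y=2) = 1/16
Total weight = 1/48 + 1/16 = 1/12
P(Y=1 | obs) = 1/48 / 1/12 = 1/4
P(Y=2 | obs) = 1/16 / 1/12 = 3/4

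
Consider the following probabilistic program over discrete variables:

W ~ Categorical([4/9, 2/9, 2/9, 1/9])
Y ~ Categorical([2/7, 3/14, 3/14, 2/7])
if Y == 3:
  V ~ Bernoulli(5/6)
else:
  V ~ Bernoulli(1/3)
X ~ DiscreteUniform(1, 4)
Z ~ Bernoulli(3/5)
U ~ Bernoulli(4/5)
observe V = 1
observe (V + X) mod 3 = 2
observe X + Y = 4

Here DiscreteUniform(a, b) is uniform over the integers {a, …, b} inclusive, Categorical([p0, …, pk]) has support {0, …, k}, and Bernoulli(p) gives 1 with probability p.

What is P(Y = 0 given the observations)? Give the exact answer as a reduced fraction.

Enumerate traces; 32 have nonzero weight after conditioning:
  (W=0, Y=0, V=1, X=4, Z=0, U=0) weight 4/4725
  (W=0, Y=0, V=1, X=4, Z=0, U=1) weight 16/4725
  (W=0, Y=0, V=1, X=4, Z=1, U=0) weight 2/1575
  (W=0, Y=0, V=1, X=4, Z=1, U=1) weight 8/1575
  (W=0, Y=3, V=1, X=1, Z=0, U=0) weight 2/945
  (W=0, Y=3, V=1, X=1, Z=0, U=1) weight 8/945
  (W=0, Y=3, V=1, X=1, Z=1, U=0) weight 1/315
  (W=0, Y=3, V=1, X=1, Z=1, U=1) weight 4/315
  … 24 more
Group by Y:
  weight(Y=0) = 1/42
  weight(Y=3) = 5/84
Total weight = 1/42 + 5/84 = 1/12
P(Y=0 | obs) = 1/42 / 1/12 = 2/7
P(Y=3 | obs) = 5/84 / 1/12 = 5/7

P(Y = 0 | obs) = 2/7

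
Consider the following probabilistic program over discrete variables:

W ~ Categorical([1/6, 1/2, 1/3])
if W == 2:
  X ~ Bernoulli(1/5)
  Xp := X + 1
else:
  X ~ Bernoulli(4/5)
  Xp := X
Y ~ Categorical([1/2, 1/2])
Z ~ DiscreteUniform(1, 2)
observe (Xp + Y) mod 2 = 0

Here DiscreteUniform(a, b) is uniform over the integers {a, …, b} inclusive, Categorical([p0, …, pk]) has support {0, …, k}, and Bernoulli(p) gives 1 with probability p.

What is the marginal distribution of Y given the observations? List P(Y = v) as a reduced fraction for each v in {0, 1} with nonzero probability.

Enumerate traces; 12 have nonzero weight after conditioning:
  (W=0, X=0, Y=0, Z=1) weight 1/120
  (W=0, X=0, Y=0, Z=2) weight 1/120
  (W=0, X=1, Y=1, Z=1) weight 1/30
  (W=0, X=1, Y=1, Z=2) weight 1/30
  (W=1, X=0, Y=0, Z=1) weight 1/40
  (W=1, X=0, Y=0, Z=2) weight 1/40
  (W=1, X=1, Y=1, Z=1) weight 1/10
  (W=1, X=1, Y=1, Z=2) weight 1/10
  … 4 more
Group by Y:
  weight(Y=0) = 1/10
  weight(Y=1) = 2/5
Total weight = 1/10 + 2/5 = 1/2
P(Y=0 | obs) = 1/10 / 1/2 = 1/5
P(Y=1 | obs) = 2/5 / 1/2 = 4/5

P(Y=0) = 1/5, P(Y=1) = 4/5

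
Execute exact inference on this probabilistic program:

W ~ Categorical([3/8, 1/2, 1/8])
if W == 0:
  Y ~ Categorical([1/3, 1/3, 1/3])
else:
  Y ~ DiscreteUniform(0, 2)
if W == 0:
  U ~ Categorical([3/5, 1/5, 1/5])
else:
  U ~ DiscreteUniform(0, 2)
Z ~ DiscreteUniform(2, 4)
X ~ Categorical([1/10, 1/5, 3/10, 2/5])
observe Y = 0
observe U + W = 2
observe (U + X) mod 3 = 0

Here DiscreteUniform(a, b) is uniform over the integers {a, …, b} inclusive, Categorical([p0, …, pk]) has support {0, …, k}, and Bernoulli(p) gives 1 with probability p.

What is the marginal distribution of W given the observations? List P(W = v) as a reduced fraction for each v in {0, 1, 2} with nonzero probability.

Enumerate traces; 12 have nonzero weight after conditioning:
  (W=0, Y=0, U=2, Z=2, X=1) weight 1/600
  (W=0, Y=0, U=2, Z=3, X=1) weight 1/600
  (W=0, Y=0, U=2, Z=4, X=1) weight 1/600
  (W=1, Y=0, U=1, Z=2, X=2) weight 1/180
  (W=1, Y=0, U=1, Z=3, X=2) weight 1/180
  (W=1, Y=0, U=1, Z=4, X=2) weight 1/180
  (W=2, Y=0, U=0, Z=2, X=0) weight 1/2160
  (W=2, Y=0, U=0, Z=2, X=3) weight 1/540
  … 4 more
Group by W:
  weight(W=0) = 1/200
  weight(W=1) = 1/60
  weight(W=2) = 1/144
Total weight = 1/200 + 1/60 + 1/144 = 103/3600
P(W=0 | obs) = 1/200 / 103/3600 = 18/103
P(W=1 | obs) = 1/60 / 103/3600 = 60/103
P(W=2 | obs) = 1/144 / 103/3600 = 25/103

P(W=0) = 18/103, P(W=1) = 60/103, P(W=2) = 25/103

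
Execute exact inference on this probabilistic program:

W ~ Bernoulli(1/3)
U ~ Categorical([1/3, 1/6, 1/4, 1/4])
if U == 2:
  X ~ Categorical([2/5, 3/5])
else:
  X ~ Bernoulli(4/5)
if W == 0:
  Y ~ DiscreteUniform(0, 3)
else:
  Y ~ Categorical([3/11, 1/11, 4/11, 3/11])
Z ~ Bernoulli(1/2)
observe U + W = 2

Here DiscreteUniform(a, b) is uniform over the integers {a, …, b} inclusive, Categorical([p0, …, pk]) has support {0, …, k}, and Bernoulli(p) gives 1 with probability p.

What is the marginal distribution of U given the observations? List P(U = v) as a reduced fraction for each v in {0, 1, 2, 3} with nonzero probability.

P(U=1) = 1/4, P(U=2) = 3/4

Enumerate traces; 32 have nonzero weight after conditioning:
  (W=0, U=2, X=0, Y=0, Z=0) weight 1/120
  (W=0, U=2, X=0, Y=0, Z=1) weight 1/120
  (W=0, U=2, X=0, Y=1, Z=0) weight 1/120
  (W=0, U=2, X=0, Y=1, Z=1) weight 1/120
  (W=0, U=2, X=0, Y=2, Z=0) weight 1/120
  (W=0, U=2, X=0, Y=2, Z=1) weight 1/120
  (W=0, U=2, X=0, Y=3, Z=0) weight 1/120
  (W=0, U=2, X=0, Y=3, Z=1) weight 1/120
  (W=1, U=1, X=0, Y=0, Z=0) weight 1/660
  … 23 more
Group by U:
  weight(U=1) = 1/18
  weight(U=2) = 1/6
Total weight = 1/18 + 1/6 = 2/9
P(U=1 | obs) = 1/18 / 2/9 = 1/4
P(U=2 | obs) = 1/6 / 2/9 = 3/4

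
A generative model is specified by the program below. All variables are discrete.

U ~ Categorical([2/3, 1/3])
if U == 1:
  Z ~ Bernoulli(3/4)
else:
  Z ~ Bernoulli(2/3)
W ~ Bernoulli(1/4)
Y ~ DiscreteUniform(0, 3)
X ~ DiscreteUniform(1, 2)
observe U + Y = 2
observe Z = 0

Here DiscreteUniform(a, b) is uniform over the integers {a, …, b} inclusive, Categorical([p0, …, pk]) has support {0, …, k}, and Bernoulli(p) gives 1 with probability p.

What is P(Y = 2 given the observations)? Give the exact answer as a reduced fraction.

Enumerate traces; 8 have nonzero weight after conditioning:
  (U=0, Z=0, W=0, Y=2, X=1) weight 1/48
  (U=0, Z=0, W=0, Y=2, X=2) weight 1/48
  (U=0, Z=0, W=1, Y=2, X=1) weight 1/144
  (U=0, Z=0, W=1, Y=2, X=2) weight 1/144
  (U=1, Z=0, W=0, Y=1, X=1) weight 1/128
  (U=1, Z=0, W=0, Y=1, X=2) weight 1/128
  (U=1, Z=0, W=1, Y=1, X=1) weight 1/384
  (U=1, Z=0, W=1, Y=1, X=2) weight 1/384
Group by Y:
  weight(Y=1) = 1/48
  weight(Y=2) = 1/18
Total weight = 1/48 + 1/18 = 11/144
P(Y=1 | obs) = 1/48 / 11/144 = 3/11
P(Y=2 | obs) = 1/18 / 11/144 = 8/11

P(Y = 2 | obs) = 8/11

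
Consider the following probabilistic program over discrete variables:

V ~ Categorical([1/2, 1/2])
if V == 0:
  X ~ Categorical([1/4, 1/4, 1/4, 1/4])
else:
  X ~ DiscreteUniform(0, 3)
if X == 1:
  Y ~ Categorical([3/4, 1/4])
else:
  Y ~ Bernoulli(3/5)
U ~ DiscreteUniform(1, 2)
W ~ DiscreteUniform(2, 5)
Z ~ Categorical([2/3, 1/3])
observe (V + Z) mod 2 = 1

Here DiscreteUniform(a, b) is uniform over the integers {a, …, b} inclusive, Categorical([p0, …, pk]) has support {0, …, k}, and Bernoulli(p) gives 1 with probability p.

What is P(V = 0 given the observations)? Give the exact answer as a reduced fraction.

Enumerate traces; 128 have nonzero weight after conditioning:
  (V=0, X=0, Y=0, U=1, W=2, Z=1) weight 1/480
  (V=0, X=0, Y=0, U=1, W=3, Z=1) weight 1/480
  (V=0, X=0, Y=0, U=1, W=4, Z=1) weight 1/480
  (V=0, X=0, Y=0, U=1, W=5, Z=1) weight 1/480
  (V=0, X=0, Y=0, U=2, W=2, Z=1) weight 1/480
  (V=0, X=0, Y=0, U=2, W=3, Z=1) weight 1/480
  (V=0, X=0, Y=0, U=2, W=4, Z=1) weight 1/480
  (V=0, X=0, Y=0, U=2, W=5, Z=1) weight 1/480
  (V=1, X=0, Y=0, U=1, W=2, Z=0) weight 1/240
  … 119 more
Group by V:
  weight(V=0) = 1/6
  weight(V=1) = 1/3
Total weight = 1/6 + 1/3 = 1/2
P(V=0 | obs) = 1/6 / 1/2 = 1/3
P(V=1 | obs) = 1/3 / 1/2 = 2/3

P(V = 0 | obs) = 1/3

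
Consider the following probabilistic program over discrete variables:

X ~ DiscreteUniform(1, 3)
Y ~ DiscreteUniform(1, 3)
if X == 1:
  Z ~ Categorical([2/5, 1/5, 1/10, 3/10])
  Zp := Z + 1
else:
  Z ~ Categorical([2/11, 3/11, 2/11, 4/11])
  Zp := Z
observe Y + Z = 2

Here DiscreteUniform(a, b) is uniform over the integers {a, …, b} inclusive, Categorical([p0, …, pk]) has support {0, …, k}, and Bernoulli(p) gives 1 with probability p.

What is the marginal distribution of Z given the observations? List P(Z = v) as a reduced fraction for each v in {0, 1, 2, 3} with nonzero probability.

P(Z=0) = 42/83, P(Z=1) = 41/83

Enumerate traces; 6 have nonzero weight after conditioning:
  (X=1, Y=1, Z=1) weight 1/45
  (X=1, Y=2, Z=0) weight 2/45
  (X=2, Y=1, Z=1) weight 1/33
  (X=2, Y=2, Z=0) weight 2/99
  (X=3, Y=1, Z=1) weight 1/33
  (X=3, Y=2, Z=0) weight 2/99
Group by Z:
  weight(Z=0) = 14/165
  weight(Z=1) = 41/495
Total weight = 14/165 + 41/495 = 83/495
P(Z=0 | obs) = 14/165 / 83/495 = 42/83
P(Z=1 | obs) = 41/495 / 83/495 = 41/83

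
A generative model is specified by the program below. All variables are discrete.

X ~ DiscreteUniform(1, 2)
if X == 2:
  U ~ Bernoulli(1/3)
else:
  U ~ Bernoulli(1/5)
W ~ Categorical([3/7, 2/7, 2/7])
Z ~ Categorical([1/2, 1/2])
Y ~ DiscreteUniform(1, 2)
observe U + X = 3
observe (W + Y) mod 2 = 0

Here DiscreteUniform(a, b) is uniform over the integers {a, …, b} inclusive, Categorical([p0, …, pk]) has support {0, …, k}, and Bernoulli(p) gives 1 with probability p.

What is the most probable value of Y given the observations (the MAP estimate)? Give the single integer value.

Enumerate traces; 6 have nonzero weight after conditioning:
  (X=2, U=1, W=0, Z=0, Y=2) weight 1/56
  (X=2, U=1, W=0, Z=1, Y=2) weight 1/56
  (X=2, U=1, W=1, Z=0, Y=1) weight 1/84
  (X=2, U=1, W=1, Z=1, Y=1) weight 1/84
  (X=2, U=1, W=2, Z=0, Y=2) weight 1/84
  (X=2, U=1, W=2, Z=1, Y=2) weight 1/84
Group by Y:
  weight(Y=1) = 1/42
  weight(Y=2) = 5/84
Total weight = 1/42 + 5/84 = 1/12
P(Y=1 | obs) = 1/42 / 1/12 = 2/7
P(Y=2 | obs) = 5/84 / 1/12 = 5/7
argmax = 2

argmax_v P(Y = v | obs) = 2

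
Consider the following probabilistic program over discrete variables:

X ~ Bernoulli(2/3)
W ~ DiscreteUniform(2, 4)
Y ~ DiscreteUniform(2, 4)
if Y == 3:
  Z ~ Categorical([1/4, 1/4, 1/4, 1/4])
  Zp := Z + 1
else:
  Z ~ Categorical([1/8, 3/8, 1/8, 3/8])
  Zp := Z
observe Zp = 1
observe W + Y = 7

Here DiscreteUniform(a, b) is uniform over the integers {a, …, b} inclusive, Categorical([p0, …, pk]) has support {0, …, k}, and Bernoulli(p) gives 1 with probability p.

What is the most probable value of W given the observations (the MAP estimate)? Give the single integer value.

argmax_v P(W = v | obs) = 3

Enumerate traces; 4 have nonzero weight after conditioning:
  (X=0, W=3, Y=4, Z=1) weight 1/72
  (X=0, W=4, Y=3, Z=0) weight 1/108
  (X=1, W=3, Y=4, Z=1) weight 1/36
  (X=1, W=4, Y=3, Z=0) weight 1/54
Group by W:
  weight(W=3) = 1/24
  weight(W=4) = 1/36
Total weight = 1/24 + 1/36 = 5/72
P(W=3 | obs) = 1/24 / 5/72 = 3/5
P(W=4 | obs) = 1/36 / 5/72 = 2/5
argmax = 3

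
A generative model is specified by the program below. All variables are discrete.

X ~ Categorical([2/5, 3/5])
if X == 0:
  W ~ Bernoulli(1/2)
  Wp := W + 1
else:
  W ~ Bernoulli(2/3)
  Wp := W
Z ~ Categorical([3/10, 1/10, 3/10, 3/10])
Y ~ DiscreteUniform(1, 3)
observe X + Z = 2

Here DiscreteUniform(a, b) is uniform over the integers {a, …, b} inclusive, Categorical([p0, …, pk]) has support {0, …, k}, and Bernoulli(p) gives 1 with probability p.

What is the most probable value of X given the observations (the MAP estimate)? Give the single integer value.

argmax_v P(X = v | obs) = 0

Enumerate traces; 12 have nonzero weight after conditioning:
  (X=0, W=0, Z=2, Y=1) weight 1/50
  (X=0, W=0, Z=2, Y=2) weight 1/50
  (X=0, W=0, Z=2, Y=3) weight 1/50
  (X=0, W=1, Z=2, Y=1) weight 1/50
  (X=0, W=1, Z=2, Y=2) weight 1/50
  (X=0, W=1, Z=2, Y=3) weight 1/50
  (X=1, W=0, Z=1, Y=1) weight 1/150
  (X=1, W=0, Z=1, Y=2) weight 1/150
  … 4 more
Group by X:
  weight(X=0) = 3/25
  weight(X=1) = 3/50
Total weight = 3/25 + 3/50 = 9/50
P(X=0 | obs) = 3/25 / 9/50 = 2/3
P(X=1 | obs) = 3/50 / 9/50 = 1/3
argmax = 0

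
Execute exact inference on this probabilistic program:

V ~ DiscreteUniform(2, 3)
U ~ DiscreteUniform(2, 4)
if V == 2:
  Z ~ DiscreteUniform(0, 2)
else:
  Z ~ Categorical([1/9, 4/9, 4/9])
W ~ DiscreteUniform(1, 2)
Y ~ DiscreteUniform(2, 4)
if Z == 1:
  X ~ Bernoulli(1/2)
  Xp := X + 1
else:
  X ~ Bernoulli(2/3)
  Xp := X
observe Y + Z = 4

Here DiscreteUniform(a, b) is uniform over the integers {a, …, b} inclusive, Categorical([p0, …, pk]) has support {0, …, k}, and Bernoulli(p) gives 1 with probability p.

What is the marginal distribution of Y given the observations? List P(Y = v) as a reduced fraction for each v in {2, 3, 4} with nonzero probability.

P(Y=2) = 7/18, P(Y=3) = 7/18, P(Y=4) = 2/9

Enumerate traces; 72 have nonzero weight after conditioning:
  (V=2, U=2, Z=0, W=1, Y=4, X=0) weight 1/324
  (V=2, U=2, Z=0, W=1, Y=4, X=1) weight 1/162
  (V=2, U=2, Z=0, W=2, Y=4, X=0) weight 1/324
  (V=2, U=2, Z=0, W=2, Y=4, X=1) weight 1/162
  (V=2, U=2, Z=1, W=1, Y=3, X=0) weight 1/216
  (V=2, U=2, Z=1, W=1, Y=3, X=1) weight 1/216
  (V=2, U=2, Z=1, W=2, Y=3, X=0) weight 1/216
  (V=2, U=2, Z=1, W=2, Y=3, X=1) weight 1/216
  (V=2, U=2, Z=2, W=1, Y=2, X=0) weight 1/324
  … 63 more
Group by Y:
  weight(Y=2) = 7/54
  weight(Y=3) = 7/54
  weight(Y=4) = 2/27
Total weight = 7/54 + 7/54 + 2/27 = 1/3
P(Y=2 | obs) = 7/54 / 1/3 = 7/18
P(Y=3 | obs) = 7/54 / 1/3 = 7/18
P(Y=4 | obs) = 2/27 / 1/3 = 2/9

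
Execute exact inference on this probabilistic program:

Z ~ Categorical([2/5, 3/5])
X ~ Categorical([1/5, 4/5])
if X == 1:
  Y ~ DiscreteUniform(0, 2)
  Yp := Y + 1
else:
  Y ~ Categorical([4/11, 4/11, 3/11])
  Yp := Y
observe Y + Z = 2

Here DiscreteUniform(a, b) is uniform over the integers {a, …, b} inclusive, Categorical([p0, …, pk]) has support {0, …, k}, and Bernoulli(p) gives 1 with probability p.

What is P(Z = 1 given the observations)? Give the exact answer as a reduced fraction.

Enumerate traces; 4 have nonzero weight after conditioning:
  (Z=0, X=0, Y=2) weight 6/275
  (Z=0, X=1, Y=2) weight 8/75
  (Z=1, X=0, Y=1) weight 12/275
  (Z=1, X=1, Y=1) weight 4/25
Group by Z:
  weight(Z=0) = 106/825
  weight(Z=1) = 56/275
Total weight = 106/825 + 56/275 = 274/825
P(Z=0 | obs) = 106/825 / 274/825 = 53/137
P(Z=1 | obs) = 56/275 / 274/825 = 84/137

P(Z = 1 | obs) = 84/137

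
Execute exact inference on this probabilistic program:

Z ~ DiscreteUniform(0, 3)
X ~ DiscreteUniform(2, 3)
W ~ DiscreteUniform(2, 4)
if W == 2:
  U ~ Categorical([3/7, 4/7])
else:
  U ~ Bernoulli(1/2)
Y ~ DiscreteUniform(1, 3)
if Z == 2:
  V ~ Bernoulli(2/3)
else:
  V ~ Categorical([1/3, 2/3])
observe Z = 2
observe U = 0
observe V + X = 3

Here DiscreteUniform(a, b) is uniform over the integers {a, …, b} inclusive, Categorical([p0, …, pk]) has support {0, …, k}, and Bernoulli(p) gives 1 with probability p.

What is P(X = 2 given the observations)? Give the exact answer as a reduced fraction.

Enumerate traces; 18 have nonzero weight after conditioning:
  (Z=2, X=2, W=2, U=0, Y=1, V=1) weight 1/252
  (Z=2, X=2, W=2, U=0, Y=2, V=1) weight 1/252
  (Z=2, X=2, W=2, U=0, Y=3, V=1) weight 1/252
  (Z=2, X=2, W=3, U=0, Y=1, V=1) weight 1/216
  (Z=2, X=2, W=3, U=0, Y=2, V=1) weight 1/216
  (Z=2, X=2, W=3, U=0, Y=3, V=1) weight 1/216
  (Z=2, X=2, W=4, U=0, Y=1, V=1) weight 1/216
  (Z=2, X=2, W=4, U=0, Y=2, V=1) weight 1/216
  (Z=2, X=3, W=2, U=0, Y=1, V=0) weight 1/504
  … 9 more
Group by X:
  weight(X=2) = 5/126
  weight(X=3) = 5/252
Total weight = 5/126 + 5/252 = 5/84
P(X=2 | obs) = 5/126 / 5/84 = 2/3
P(X=3 | obs) = 5/252 / 5/84 = 1/3

P(X = 2 | obs) = 2/3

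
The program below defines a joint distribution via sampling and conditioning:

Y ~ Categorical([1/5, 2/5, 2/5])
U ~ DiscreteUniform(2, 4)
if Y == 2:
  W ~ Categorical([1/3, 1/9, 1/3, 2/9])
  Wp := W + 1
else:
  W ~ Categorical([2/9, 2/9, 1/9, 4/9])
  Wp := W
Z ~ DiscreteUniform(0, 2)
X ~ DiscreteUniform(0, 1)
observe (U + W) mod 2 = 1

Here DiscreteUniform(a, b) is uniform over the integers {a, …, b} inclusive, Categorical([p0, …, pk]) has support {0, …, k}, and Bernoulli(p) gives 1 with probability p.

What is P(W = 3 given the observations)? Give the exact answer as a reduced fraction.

P(W = 3 | obs) = 32/69

Enumerate traces; 108 have nonzero weight after conditioning:
  (Y=0, U=2, W=1, Z=0, X=0) weight 1/405
  (Y=0, U=2, W=1, Z=0, X=1) weight 1/405
  (Y=0, U=2, W=1, Z=1, X=0) weight 1/405
  (Y=0, U=2, W=1, Z=1, X=1) weight 1/405
  (Y=0, U=2, W=1, Z=2, X=0) weight 1/405
  (Y=0, U=2, W=1, Z=2, X=1) weight 1/405
  (Y=0, U=2, W=3, Z=0, X=0) weight 2/405
  (Y=0, U=2, W=3, Z=0, X=1) weight 2/405
  (Y=0, U=3, W=0, Z=0, X=0) weight 1/405
  (Y=0, U=3, W=2, Z=0, X=0) weight 1/810
  … 98 more
Group by W:
  weight(W=0) = 4/45
  weight(W=1) = 16/135
  weight(W=2) = 1/15
  weight(W=3) = 32/135
Total weight = 4/45 + 16/135 + 1/15 + 32/135 = 23/45
P(W=0 | obs) = 4/45 / 23/45 = 4/23
P(W=1 | obs) = 16/135 / 23/45 = 16/69
P(W=2 | obs) = 1/15 / 23/45 = 3/23
P(W=3 | obs) = 32/135 / 23/45 = 32/69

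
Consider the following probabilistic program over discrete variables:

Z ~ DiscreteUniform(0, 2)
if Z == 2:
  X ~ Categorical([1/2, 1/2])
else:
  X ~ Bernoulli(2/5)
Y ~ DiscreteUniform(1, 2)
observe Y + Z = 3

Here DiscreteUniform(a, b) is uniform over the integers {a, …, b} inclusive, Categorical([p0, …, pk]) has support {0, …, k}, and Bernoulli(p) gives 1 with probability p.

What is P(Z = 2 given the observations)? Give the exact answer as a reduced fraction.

P(Z = 2 | obs) = 1/2

Enumerate traces; 4 have nonzero weight after conditioning:
  (Z=1, X=0, Y=2) weight 1/10
  (Z=1, X=1, Y=2) weight 1/15
  (Z=2, X=0, Y=1) weight 1/12
  (Z=2, X=1, Y=1) weight 1/12
Group by Z:
  weight(Z=1) = 1/6
  weight(Z=2) = 1/6
Total weight = 1/6 + 1/6 = 1/3
P(Z=1 | obs) = 1/6 / 1/3 = 1/2
P(Z=2 | obs) = 1/6 / 1/3 = 1/2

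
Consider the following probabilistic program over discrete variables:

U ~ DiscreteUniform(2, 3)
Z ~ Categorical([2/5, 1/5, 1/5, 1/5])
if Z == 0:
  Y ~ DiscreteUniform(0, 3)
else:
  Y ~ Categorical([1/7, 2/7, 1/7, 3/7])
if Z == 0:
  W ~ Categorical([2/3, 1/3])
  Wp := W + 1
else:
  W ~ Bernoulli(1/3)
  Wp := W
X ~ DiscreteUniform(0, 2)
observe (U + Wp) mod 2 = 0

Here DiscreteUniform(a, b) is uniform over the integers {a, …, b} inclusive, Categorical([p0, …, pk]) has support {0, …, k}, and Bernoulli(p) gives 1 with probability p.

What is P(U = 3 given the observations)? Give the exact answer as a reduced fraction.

Enumerate traces; 96 have nonzero weight after conditioning:
  (U=2, Z=0, Y=0, W=1, X=0) weight 1/180
  (U=2, Z=0, Y=0, W=1, X=1) weight 1/180
  (U=2, Z=0, Y=0, W=1, X=2) weight 1/180
  (U=2, Z=0, Y=1, W=1, X=0) weight 1/180
  (U=2, Z=0, Y=1, W=1, X=1) weight 1/180
  (U=2, Z=0, Y=1, W=1, X=2) weight 1/180
  (U=2, Z=0, Y=2, W=1, X=0) weight 1/180
  (U=2, Z=0, Y=2, W=1, X=1) weight 1/180
  (U=3, Z=0, Y=0, W=0, X=0) weight 1/90
  … 87 more
Group by U:
  weight(U=2) = 4/15
  weight(U=3) = 7/30
Total weight = 4/15 + 7/30 = 1/2
P(U=2 | obs) = 4/15 / 1/2 = 8/15
P(U=3 | obs) = 7/30 / 1/2 = 7/15

P(U = 3 | obs) = 7/15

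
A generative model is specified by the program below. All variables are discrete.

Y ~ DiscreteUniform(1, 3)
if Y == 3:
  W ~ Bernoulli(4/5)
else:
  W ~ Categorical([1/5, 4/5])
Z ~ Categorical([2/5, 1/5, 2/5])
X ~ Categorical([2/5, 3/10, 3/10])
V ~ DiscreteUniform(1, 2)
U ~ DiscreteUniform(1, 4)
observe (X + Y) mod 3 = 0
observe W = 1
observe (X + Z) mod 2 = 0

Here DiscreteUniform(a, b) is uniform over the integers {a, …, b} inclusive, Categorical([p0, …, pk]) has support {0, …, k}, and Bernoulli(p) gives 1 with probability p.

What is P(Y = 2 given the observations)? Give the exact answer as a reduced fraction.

P(Y = 2 | obs) = 3/31

Enumerate traces; 40 have nonzero weight after conditioning:
  (Y=1, W=1, Z=0, X=2, V=1, U=1) weight 1/250
  (Y=1, W=1, Z=0, X=2, V=1, U=2) weight 1/250
  (Y=1, W=1, Z=0, X=2, V=1, U=3) weight 1/250
  (Y=1, W=1, Z=0, X=2, V=1, U=4) weight 1/250
  (Y=1, W=1, Z=0, X=2, V=2, U=1) weight 1/250
  (Y=1, W=1, Z=0, X=2, V=2, U=2) weight 1/250
  (Y=1, W=1, Z=0, X=2, V=2, U=3) weight 1/250
  (Y=1, W=1, Z=0, X=2, V=2, U=4) weight 1/250
  (Y=2, W=1, Z=1, X=1, V=1, U=1) weight 1/500
  (Y=3, W=1, Z=0, X=0, V=1, U=1) weight 2/375
  … 30 more
Group by Y:
  weight(Y=1) = 8/125
  weight(Y=2) = 2/125
  weight(Y=3) = 32/375
Total weight = 8/125 + 2/125 + 32/375 = 62/375
P(Y=1 | obs) = 8/125 / 62/375 = 12/31
P(Y=2 | obs) = 2/125 / 62/375 = 3/31
P(Y=3 | obs) = 32/375 / 62/375 = 16/31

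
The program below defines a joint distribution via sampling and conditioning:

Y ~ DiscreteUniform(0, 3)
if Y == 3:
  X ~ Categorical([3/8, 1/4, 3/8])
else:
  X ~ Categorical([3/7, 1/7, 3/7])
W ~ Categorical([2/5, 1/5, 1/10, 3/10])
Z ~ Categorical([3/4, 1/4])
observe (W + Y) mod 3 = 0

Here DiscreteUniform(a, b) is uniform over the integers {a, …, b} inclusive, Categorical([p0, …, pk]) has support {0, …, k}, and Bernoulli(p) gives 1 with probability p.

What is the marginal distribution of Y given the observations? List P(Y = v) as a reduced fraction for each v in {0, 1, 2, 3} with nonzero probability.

Enumerate traces; 36 have nonzero weight after conditioning:
  (Y=0, X=0, W=0, Z=0) weight 9/280
  (Y=0, X=0, W=0, Z=1) weight 3/280
  (Y=0, X=0, W=3, Z=0) weight 27/1120
  (Y=0, X=0, W=3, Z=1) weight 9/1120
  (Y=0, X=1, W=0, Z=0) weight 3/280
  (Y=0, X=1, W=0, Z=1) weight 1/280
  (Y=0, X=1, W=3, Z=0) weight 9/1120
  (Y=0, X=1, W=3, Z=1) weight 3/1120
  (Y=1, X=0, W=2, Z=0) weight 9/1120
  (Y=2, X=0, W=1, Z=0) weight 9/560
  … 26 more
Group by Y:
  weight(Y=0) = 7/40
  weight(Y=1) = 1/40
  weight(Y=2) = 1/20
  weight(Y=3) = 7/40
Total weight = 7/40 + 1/40 + 1/20 + 7/40 = 17/40
P(Y=0 | obs) = 7/40 / 17/40 = 7/17
P(Y=1 | obs) = 1/40 / 17/40 = 1/17
P(Y=2 | obs) = 1/20 / 17/40 = 2/17
P(Y=3 | obs) = 7/40 / 17/40 = 7/17

P(Y=0) = 7/17, P(Y=1) = 1/17, P(Y=2) = 2/17, P(Y=3) = 7/17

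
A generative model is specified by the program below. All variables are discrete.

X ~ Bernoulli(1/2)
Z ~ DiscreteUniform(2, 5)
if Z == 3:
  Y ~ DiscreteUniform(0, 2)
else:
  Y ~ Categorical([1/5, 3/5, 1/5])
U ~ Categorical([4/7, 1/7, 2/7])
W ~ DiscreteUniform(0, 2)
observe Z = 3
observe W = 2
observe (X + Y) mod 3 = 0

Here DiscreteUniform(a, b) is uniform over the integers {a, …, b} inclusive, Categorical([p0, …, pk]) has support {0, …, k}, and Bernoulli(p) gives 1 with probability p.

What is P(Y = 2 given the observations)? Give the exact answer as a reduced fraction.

Enumerate traces; 6 have nonzero weight after conditioning:
  (X=0, Z=3, Y=0, U=0, W=2) weight 1/126
  (X=0, Z=3, Y=0, U=1, W=2) weight 1/504
  (X=0, Z=3, Y=0, U=2, W=2) weight 1/252
  (X=1, Z=3, Y=2, U=0, W=2) weight 1/126
  (X=1, Z=3, Y=2, U=1, W=2) weight 1/504
  (X=1, Z=3, Y=2, U=2, W=2) weight 1/252
Group by Y:
  weight(Y=0) = 1/72
  weight(Y=2) = 1/72
Total weight = 1/72 + 1/72 = 1/36
P(Y=0 | obs) = 1/72 / 1/36 = 1/2
P(Y=2 | obs) = 1/72 / 1/36 = 1/2

P(Y = 2 | obs) = 1/2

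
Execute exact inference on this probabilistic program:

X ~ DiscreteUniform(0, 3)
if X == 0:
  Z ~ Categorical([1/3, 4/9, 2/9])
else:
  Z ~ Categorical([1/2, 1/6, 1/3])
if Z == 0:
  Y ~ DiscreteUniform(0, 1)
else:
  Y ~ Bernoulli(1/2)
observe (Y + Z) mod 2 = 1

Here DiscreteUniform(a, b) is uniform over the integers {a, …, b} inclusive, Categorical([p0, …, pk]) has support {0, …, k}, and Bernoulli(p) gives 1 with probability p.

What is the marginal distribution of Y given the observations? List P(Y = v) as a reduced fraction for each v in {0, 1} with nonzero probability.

P(Y=0) = 17/72, P(Y=1) = 55/72

Enumerate traces; 12 have nonzero weight after conditioning:
  (X=0, Z=0, Y=1) weight 1/24
  (X=0, Z=1, Y=0) weight 1/18
  (X=0, Z=2, Y=1) weight 1/36
  (X=1, Z=0, Y=1) weight 1/16
  (X=1, Z=1, Y=0) weight 1/48
  (X=1, Z=2, Y=1) weight 1/24
  (X=2, Z=0, Y=1) weight 1/16
  (X=2, Z=1, Y=0) weight 1/48
  … 4 more
Group by Y:
  weight(Y=0) = 17/144
  weight(Y=1) = 55/144
Total weight = 17/144 + 55/144 = 1/2
P(Y=0 | obs) = 17/144 / 1/2 = 17/72
P(Y=1 | obs) = 55/144 / 1/2 = 55/72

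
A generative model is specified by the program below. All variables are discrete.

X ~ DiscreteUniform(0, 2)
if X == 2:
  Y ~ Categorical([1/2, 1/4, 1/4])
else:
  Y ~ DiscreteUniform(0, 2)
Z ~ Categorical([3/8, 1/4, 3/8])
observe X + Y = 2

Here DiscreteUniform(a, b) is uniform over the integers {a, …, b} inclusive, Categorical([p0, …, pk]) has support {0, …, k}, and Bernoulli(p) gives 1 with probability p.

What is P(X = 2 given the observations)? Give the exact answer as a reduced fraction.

Enumerate traces; 9 have nonzero weight after conditioning:
  (X=0, Y=2, Z=0) weight 1/24
  (X=0, Y=2, Z=1) weight 1/36
  (X=0, Y=2, Z=2) weight 1/24
  (X=1, Y=1, Z=0) weight 1/24
  (X=1, Y=1, Z=1) weight 1/36
  (X=1, Y=1, Z=2) weight 1/24
  (X=2, Y=0, Z=0) weight 1/16
  (X=2, Y=0, Z=1) weight 1/24
  … 1 more
Group by X:
  weight(X=0) = 1/9
  weight(X=1) = 1/9
  weight(X=2) = 1/6
Total weight = 1/9 + 1/9 + 1/6 = 7/18
P(X=0 | obs) = 1/9 / 7/18 = 2/7
P(X=1 | obs) = 1/9 / 7/18 = 2/7
P(X=2 | obs) = 1/6 / 7/18 = 3/7

P(X = 2 | obs) = 3/7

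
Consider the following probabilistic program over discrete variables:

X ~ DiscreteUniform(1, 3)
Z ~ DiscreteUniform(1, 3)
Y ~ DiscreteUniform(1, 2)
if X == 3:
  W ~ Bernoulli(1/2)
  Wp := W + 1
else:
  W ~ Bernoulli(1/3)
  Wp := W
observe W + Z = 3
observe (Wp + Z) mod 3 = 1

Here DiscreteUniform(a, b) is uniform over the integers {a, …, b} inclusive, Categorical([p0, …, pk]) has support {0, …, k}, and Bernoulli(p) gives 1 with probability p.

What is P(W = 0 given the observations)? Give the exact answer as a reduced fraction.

P(W = 0 | obs) = 1/2

Enumerate traces; 4 have nonzero weight after conditioning:
  (X=3, Z=2, Y=1, W=1) weight 1/36
  (X=3, Z=2, Y=2, W=1) weight 1/36
  (X=3, Z=3, Y=1, W=0) weight 1/36
  (X=3, Z=3, Y=2, W=0) weight 1/36
Group by W:
  weight(W=0) = 1/18
  weight(W=1) = 1/18
Total weight = 1/18 + 1/18 = 1/9
P(W=0 | obs) = 1/18 / 1/9 = 1/2
P(W=1 | obs) = 1/18 / 1/9 = 1/2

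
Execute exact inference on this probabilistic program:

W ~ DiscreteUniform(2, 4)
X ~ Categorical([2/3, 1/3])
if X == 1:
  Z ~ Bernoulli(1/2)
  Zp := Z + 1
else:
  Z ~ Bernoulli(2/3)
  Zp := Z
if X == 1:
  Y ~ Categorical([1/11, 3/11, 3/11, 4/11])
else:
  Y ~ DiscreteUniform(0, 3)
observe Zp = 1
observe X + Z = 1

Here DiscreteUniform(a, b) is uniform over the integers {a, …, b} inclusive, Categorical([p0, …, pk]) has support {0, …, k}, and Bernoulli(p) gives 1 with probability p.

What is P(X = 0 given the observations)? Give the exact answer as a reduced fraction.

P(X = 0 | obs) = 8/11

Enumerate traces; 24 have nonzero weight after conditioning:
  (W=2, X=0, Z=1, Y=0) weight 1/27
  (W=2, X=0, Z=1, Y=1) weight 1/27
  (W=2, X=0, Z=1, Y=2) weight 1/27
  (W=2, X=0, Z=1, Y=3) weight 1/27
  (W=2, X=1, Z=0, Y=0) weight 1/198
  (W=2, X=1, Z=0, Y=1) weight 1/66
  (W=2, X=1, Z=0, Y=2) weight 1/66
  (W=2, X=1, Z=0, Y=3) weight 2/99
  … 16 more
Group by X:
  weight(X=0) = 4/9
  weight(X=1) = 1/6
Total weight = 4/9 + 1/6 = 11/18
P(X=0 | obs) = 4/9 / 11/18 = 8/11
P(X=1 | obs) = 1/6 / 11/18 = 3/11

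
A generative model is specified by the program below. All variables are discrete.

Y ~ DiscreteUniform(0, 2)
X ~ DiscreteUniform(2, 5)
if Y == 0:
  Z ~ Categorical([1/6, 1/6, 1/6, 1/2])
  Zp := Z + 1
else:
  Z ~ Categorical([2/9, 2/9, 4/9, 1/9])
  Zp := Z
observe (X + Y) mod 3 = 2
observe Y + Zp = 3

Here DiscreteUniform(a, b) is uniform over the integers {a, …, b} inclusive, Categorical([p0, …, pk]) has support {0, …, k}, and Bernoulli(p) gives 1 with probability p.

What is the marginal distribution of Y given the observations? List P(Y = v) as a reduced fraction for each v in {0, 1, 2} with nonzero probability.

P(Y=0) = 1/3, P(Y=1) = 4/9, P(Y=2) = 2/9

Enumerate traces; 4 have nonzero weight after conditioning:
  (Y=0, X=2, Z=2) weight 1/72
  (Y=0, X=5, Z=2) weight 1/72
  (Y=1, X=4, Z=2) weight 1/27
  (Y=2, X=3, Z=1) weight 1/54
Group by Y:
  weight(Y=0) = 1/36
  weight(Y=1) = 1/27
  weight(Y=2) = 1/54
Total weight = 1/36 + 1/27 + 1/54 = 1/12
P(Y=0 | obs) = 1/36 / 1/12 = 1/3
P(Y=1 | obs) = 1/27 / 1/12 = 4/9
P(Y=2 | obs) = 1/54 / 1/12 = 2/9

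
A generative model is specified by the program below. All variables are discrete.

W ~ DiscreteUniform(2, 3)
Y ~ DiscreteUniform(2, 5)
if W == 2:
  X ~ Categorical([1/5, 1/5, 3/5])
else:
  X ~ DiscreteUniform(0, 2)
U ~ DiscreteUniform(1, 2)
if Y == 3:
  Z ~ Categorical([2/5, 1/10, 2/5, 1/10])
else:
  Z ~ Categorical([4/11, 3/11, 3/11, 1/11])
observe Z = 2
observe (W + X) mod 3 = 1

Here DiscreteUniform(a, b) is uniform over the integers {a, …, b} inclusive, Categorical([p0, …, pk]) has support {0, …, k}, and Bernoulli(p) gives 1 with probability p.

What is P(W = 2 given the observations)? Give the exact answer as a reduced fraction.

Enumerate traces; 16 have nonzero weight after conditioning:
  (W=2, Y=2, X=2, U=1, Z=2) weight 9/880
  (W=2, Y=2, X=2, U=2, Z=2) weight 9/880
  (W=2, Y=3, X=2, U=1, Z=2) weight 3/200
  (W=2, Y=3, X=2, U=2, Z=2) weight 3/200
  (W=2, Y=4, X=2, U=1, Z=2) weight 9/880
  (W=2, Y=4, X=2, U=2, Z=2) weight 9/880
  (W=2, Y=5, X=2, U=1, Z=2) weight 9/880
  (W=2, Y=5, X=2, U=2, Z=2) weight 9/880
  (W=3, Y=2, X=1, U=1, Z=2) weight 1/176
  … 7 more
Group by W:
  weight(W=2) = 201/2200
  weight(W=3) = 67/1320
Total weight = 201/2200 + 67/1320 = 469/3300
P(W=2 | obs) = 201/2200 / 469/3300 = 9/14
P(W=3 | obs) = 67/1320 / 469/3300 = 5/14

P(W = 2 | obs) = 9/14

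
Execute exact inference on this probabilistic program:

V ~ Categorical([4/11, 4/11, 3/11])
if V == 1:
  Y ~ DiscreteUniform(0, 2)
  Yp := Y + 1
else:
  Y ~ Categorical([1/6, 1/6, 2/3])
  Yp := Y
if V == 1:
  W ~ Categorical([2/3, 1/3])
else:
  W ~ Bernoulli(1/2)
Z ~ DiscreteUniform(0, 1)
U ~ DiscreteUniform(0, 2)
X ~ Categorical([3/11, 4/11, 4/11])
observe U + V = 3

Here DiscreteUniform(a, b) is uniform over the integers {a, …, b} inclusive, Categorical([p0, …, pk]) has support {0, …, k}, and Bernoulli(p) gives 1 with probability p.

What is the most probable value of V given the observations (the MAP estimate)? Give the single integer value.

Enumerate traces; 72 have nonzero weight after conditioning:
  (V=1, Y=0, W=0, Z=0, U=2, X=0) weight 4/1089
  (V=1, Y=0, W=0, Z=0, U=2, X=1) weight 16/3267
  (V=1, Y=0, W=0, Z=0, U=2, X=2) weight 16/3267
  (V=1, Y=0, W=0, Z=1, U=2, X=0) weight 4/1089
  (V=1, Y=0, W=0, Z=1, U=2, X=1) weight 16/3267
  (V=1, Y=0, W=0, Z=1, U=2, X=2) weight 16/3267
  (V=1, Y=0, W=1, Z=0, U=2, X=0) weight 2/1089
  (V=1, Y=0, W=1, Z=0, U=2, X=1) weight 8/3267
  (V=2, Y=0, W=0, Z=0, U=1, X=0) weight 1/968
  … 63 more
Group by V:
  weight(V=1) = 4/33
  weight(V=2) = 1/11
Total weight = 4/33 + 1/11 = 7/33
P(V=1 | obs) = 4/33 / 7/33 = 4/7
P(V=2 | obs) = 1/11 / 7/33 = 3/7
argmax = 1

argmax_v P(V = v | obs) = 1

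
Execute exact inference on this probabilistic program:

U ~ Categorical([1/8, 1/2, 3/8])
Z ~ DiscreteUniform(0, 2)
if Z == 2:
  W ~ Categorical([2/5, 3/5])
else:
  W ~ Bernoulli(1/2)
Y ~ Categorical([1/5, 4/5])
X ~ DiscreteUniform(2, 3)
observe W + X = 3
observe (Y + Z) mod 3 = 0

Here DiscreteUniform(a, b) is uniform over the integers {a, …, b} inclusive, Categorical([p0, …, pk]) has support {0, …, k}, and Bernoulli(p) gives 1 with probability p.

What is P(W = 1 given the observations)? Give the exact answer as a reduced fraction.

P(W = 1 | obs) = 29/50

Enumerate traces; 12 have nonzero weight after conditioning:
  (U=0, Z=0, W=0, Y=0, X=3) weight 1/480
  (U=0, Z=0, W=1, Y=0, X=2) weight 1/480
  (U=0, Z=2, W=0, Y=1, X=3) weight 1/150
  (U=0, Z=2, W=1, Y=1, X=2) weight 1/100
  (U=1, Z=0, W=0, Y=0, X=3) weight 1/120
  (U=1, Z=0, W=1, Y=0, X=2) weight 1/120
  (U=1, Z=2, W=0, Y=1, X=3) weight 2/75
  (U=1, Z=2, W=1, Y=1, X=2) weight 1/25
  … 4 more
Group by W:
  weight(W=0) = 7/100
  weight(W=1) = 29/300
Total weight = 7/100 + 29/300 = 1/6
P(W=0 | obs) = 7/100 / 1/6 = 21/50
P(W=1 | obs) = 29/300 / 1/6 = 29/50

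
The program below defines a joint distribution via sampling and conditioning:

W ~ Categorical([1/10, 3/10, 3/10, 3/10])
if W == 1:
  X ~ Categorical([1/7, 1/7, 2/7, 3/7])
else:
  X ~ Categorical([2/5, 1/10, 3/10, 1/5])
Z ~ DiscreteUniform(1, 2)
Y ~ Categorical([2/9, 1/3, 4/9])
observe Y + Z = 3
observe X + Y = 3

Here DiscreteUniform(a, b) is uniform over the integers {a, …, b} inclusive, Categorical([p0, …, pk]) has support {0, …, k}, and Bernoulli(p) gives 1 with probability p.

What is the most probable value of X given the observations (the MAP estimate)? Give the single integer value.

Enumerate traces; 8 have nonzero weight after conditioning:
  (W=0, X=1, Z=1, Y=2) weight 1/450
  (W=0, X=2, Z=2, Y=1) weight 1/200
  (W=1, X=1, Z=1, Y=2) weight 1/105
  (W=1, X=2, Z=2, Y=1) weight 1/70
  (W=2, X=1, Z=1, Y=2) weight 1/150
  (W=2, X=2, Z=2, Y=1) weight 3/200
  (W=3, X=1, Z=1, Y=2) weight 1/150
  (W=3, X=2, Z=2, Y=1) weight 3/200
Group by X:
  weight(X=1) = 79/3150
  weight(X=2) = 69/1400
Total weight = 79/3150 + 69/1400 = 937/12600
P(X=1 | obs) = 79/3150 / 937/12600 = 316/937
P(X=2 | obs) = 69/1400 / 937/12600 = 621/937
argmax = 2

argmax_v P(X = v | obs) = 2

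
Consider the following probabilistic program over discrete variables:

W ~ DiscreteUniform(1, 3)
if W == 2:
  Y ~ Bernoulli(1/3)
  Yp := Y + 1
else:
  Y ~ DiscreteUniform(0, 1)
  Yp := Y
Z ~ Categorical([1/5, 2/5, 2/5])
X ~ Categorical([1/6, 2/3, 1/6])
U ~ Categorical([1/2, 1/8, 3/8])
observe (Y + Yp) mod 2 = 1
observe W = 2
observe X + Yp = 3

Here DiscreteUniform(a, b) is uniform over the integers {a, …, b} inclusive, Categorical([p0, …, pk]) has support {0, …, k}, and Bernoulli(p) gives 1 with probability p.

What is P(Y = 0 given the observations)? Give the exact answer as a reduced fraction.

P(Y = 0 | obs) = 1/3

Enumerate traces; 18 have nonzero weight after conditioning:
  (W=2, Y=0, Z=0, X=2, U=0) weight 1/270
  (W=2, Y=0, Z=0, X=2, U=1) weight 1/1080
  (W=2, Y=0, Z=0, X=2, U=2) weight 1/360
  (W=2, Y=0, Z=1, X=2, U=0) weight 1/135
  (W=2, Y=0, Z=1, X=2, U=1) weight 1/540
  (W=2, Y=0, Z=1, X=2, U=2) weight 1/180
  (W=2, Y=0, Z=2, X=2, U=0) weight 1/135
  (W=2, Y=0, Z=2, X=2, U=1) weight 1/540
  (W=2, Y=1, Z=0, X=1, U=0) weight 1/135
  … 9 more
Group by Y:
  weight(Y=0) = 1/27
  weight(Y=1) = 2/27
Total weight = 1/27 + 2/27 = 1/9
P(Y=0 | obs) = 1/27 / 1/9 = 1/3
P(Y=1 | obs) = 2/27 / 1/9 = 2/3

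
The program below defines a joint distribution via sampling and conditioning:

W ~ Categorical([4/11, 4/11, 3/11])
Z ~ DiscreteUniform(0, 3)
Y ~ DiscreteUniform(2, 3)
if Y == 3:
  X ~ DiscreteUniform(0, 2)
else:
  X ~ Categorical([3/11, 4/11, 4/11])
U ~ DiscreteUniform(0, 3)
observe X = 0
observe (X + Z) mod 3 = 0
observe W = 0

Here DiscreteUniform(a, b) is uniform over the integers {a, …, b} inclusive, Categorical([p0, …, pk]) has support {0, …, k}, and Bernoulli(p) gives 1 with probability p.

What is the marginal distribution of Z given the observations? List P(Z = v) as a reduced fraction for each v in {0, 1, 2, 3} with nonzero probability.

P(Z=0) = 1/2, P(Z=3) = 1/2

Enumerate traces; 16 have nonzero weight after conditioning:
  (W=0, Z=0, Y=2, X=0, U=0) weight 3/968
  (W=0, Z=0, Y=2, X=0, U=1) weight 3/968
  (W=0, Z=0, Y=2, X=0, U=2) weight 3/968
  (W=0, Z=0, Y=2, X=0, U=3) weight 3/968
  (W=0, Z=0, Y=3, X=0, U=0) weight 1/264
  (W=0, Z=0, Y=3, X=0, U=1) weight 1/264
  (W=0, Z=0, Y=3, X=0, U=2) weight 1/264
  (W=0, Z=0, Y=3, X=0, U=3) weight 1/264
  (W=0, Z=3, Y=2, X=0, U=0) weight 3/968
  … 7 more
Group by Z:
  weight(Z=0) = 10/363
  weight(Z=3) = 10/363
Total weight = 10/363 + 10/363 = 20/363
P(Z=0 | obs) = 10/363 / 20/363 = 1/2
P(Z=3 | obs) = 10/363 / 20/363 = 1/2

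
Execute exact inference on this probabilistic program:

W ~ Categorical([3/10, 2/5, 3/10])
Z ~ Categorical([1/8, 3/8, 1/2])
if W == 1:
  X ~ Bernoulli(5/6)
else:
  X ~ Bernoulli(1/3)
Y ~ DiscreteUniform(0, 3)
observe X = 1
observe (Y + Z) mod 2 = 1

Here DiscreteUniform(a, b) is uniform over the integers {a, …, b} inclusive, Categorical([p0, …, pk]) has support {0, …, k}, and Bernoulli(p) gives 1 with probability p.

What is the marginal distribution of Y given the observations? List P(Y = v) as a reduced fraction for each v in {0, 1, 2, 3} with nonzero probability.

Enumerate traces; 18 have nonzero weight after conditioning:
  (W=0, Z=0, X=1, Y=1) weight 1/320
  (W=0, Z=0, X=1, Y=3) weight 1/320
  (W=0, Z=1, X=1, Y=0) weight 3/320
  (W=0, Z=1, X=1, Y=2) weight 3/320
  (W=0, Z=2, X=1, Y=1) weight 1/80
  (W=0, Z=2, X=1, Y=3) weight 1/80
  (W=1, Z=0, X=1, Y=1) weight 1/96
  (W=1, Z=0, X=1, Y=3) weight 1/96
  … 10 more
Group by Y:
  weight(Y=0) = 1/20
  weight(Y=1) = 1/12
  weight(Y=2) = 1/20
  weight(Y=3) = 1/12
Total weight = 1/20 + 1/12 + 1/20 + 1/12 = 4/15
P(Y=0 | obs) = 1/20 / 4/15 = 3/16
P(Y=1 | obs) = 1/12 / 4/15 = 5/16
P(Y=2 | obs) = 1/20 / 4/15 = 3/16
P(Y=3 | obs) = 1/12 / 4/15 = 5/16

P(Y=0) = 3/16, P(Y=1) = 5/16, P(Y=2) = 3/16, P(Y=3) = 5/16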